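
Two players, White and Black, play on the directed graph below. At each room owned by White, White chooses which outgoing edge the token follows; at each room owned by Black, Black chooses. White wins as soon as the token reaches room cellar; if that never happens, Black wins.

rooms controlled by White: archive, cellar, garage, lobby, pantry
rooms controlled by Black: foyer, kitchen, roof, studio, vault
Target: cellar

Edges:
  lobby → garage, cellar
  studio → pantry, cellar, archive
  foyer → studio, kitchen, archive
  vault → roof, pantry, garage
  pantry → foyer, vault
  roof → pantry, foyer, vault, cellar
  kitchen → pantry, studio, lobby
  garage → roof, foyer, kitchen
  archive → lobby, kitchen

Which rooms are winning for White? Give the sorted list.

A0 = {cellar}
A1: add {lobby} — lobby (White) has lobby→cellar.
A2: add {archive} — archive (White) has archive→lobby.
A3 = A2; e.g. roof (Black) can still go to pantry. Fixed point.
White's winning region = {archive, cellar, lobby}.

archive, cellar, lobby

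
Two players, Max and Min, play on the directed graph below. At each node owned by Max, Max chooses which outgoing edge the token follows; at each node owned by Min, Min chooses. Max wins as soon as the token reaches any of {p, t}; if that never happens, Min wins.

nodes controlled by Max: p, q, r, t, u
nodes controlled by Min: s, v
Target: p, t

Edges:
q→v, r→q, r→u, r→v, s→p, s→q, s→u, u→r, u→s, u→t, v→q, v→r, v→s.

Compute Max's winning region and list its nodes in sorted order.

p, r, t, u

A0 = {p, t}
A1: add {u} — u (Max) has u→t.
A2: add {r} — r (Max) has r→u.
A3 = A2; e.g. q (Max) has no edge into A2. Fixed point.
Max's winning region = {p, r, t, u}.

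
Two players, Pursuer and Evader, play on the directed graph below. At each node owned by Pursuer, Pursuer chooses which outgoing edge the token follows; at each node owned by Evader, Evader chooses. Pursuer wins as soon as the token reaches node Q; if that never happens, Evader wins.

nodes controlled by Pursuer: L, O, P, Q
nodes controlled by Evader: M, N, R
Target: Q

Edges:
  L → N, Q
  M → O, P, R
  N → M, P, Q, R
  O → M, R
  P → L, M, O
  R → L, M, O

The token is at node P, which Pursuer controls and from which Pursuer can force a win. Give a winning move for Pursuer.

A0 = {Q}
A1: add {L} — L (Pursuer) has L→Q.
A2: add {P} — P (Pursuer) has P→L.
A3 = A2; e.g. M (Evader) can still go to O. Fixed point.
From P, successor L is in the attractor (rank 1); the other successors M, O are not.

L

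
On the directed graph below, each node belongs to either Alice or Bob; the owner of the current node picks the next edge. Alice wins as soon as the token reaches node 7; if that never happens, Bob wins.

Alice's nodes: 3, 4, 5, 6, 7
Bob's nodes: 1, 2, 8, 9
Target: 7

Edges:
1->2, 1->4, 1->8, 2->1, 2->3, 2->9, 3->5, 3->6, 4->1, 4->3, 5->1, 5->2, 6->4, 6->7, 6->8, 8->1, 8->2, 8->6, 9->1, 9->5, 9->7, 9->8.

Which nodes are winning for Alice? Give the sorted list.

3, 4, 6, 7

A0 = {7}
A1: add {6} — 6 (Alice) has 6→7.
A2: add {3} — 3 (Alice) has 3→6.
A3: add {4} — 4 (Alice) has 4→3.
A4 = A3; e.g. 1 (Bob) can still go to 2. Fixed point.
Alice's winning region = {3, 4, 6, 7}.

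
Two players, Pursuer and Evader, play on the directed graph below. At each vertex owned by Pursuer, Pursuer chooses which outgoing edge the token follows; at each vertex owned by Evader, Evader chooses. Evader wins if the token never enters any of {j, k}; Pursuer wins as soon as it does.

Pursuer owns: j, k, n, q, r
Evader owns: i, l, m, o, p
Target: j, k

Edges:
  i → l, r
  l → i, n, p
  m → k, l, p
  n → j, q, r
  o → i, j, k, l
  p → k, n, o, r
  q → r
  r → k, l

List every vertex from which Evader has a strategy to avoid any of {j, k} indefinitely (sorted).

A0 = {j, k}
A1: add {n, r} — n (Pursuer) has n→j; r (Pursuer) has r→k.
A2: add {q} — q (Pursuer) has q→r.
A3 = A2; e.g. i (Evader) can still go to l. Fixed point.
Pursuer's attractor = {j, k, n, q, r}; Evader avoids the target exactly from the complement.

i, l, m, o, p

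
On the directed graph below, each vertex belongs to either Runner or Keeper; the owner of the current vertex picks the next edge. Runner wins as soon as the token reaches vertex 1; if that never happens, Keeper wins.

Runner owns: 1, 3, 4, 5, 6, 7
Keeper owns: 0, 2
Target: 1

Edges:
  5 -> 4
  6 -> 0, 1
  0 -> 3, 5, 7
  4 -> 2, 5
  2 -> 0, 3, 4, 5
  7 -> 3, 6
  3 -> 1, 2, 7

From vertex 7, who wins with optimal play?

Runner

A0 = {1}
A1: add {3, 6} — 3 (Runner) has 3→1; 6 (Runner) has 6→1.
A2: add {7} — 7 (Runner) has 7→3.
A3 = A2; e.g. 0 (Keeper) can still go to 5. Fixed point.
7 ∈ A2, so Runner can force the target.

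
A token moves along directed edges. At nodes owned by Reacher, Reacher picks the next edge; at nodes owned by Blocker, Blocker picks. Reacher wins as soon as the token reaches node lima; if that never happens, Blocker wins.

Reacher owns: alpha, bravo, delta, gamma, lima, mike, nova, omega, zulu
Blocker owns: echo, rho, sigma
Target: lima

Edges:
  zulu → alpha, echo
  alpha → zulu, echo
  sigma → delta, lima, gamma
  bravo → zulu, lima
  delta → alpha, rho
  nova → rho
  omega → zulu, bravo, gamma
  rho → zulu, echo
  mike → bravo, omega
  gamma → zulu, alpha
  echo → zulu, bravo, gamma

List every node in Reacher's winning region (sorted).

A0 = {lima}
A1: add {bravo} — bravo (Reacher) has bravo→lima.
A2: add {mike, omega} — omega (Reacher) has omega→bravo; mike (Reacher) has mike→bravo.
A3 = A2; e.g. zulu (Reacher) has no edge into A2. Fixed point.
Reacher's winning region = {bravo, lima, mike, omega}.

bravo, lima, mike, omega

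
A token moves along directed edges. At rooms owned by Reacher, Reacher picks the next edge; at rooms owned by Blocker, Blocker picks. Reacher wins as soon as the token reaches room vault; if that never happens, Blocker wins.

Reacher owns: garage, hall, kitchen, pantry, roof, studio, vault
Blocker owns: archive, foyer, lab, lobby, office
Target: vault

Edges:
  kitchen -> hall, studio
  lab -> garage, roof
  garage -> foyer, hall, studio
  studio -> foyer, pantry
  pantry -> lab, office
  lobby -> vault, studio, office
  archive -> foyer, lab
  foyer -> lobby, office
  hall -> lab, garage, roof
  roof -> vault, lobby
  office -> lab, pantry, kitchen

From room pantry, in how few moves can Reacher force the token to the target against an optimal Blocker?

A0 = {vault}
A1: add {roof} — roof (Reacher) has roof→vault.
A2: add {hall} — hall (Reacher) has hall→roof.
A3: add {garage, kitchen} — kitchen (Reacher) has kitchen→hall; garage (Reacher) has garage→hall.
A4: add {lab} — lab (Blocker): all of {garage, roof} already in.
A5: add {pantry} — pantry (Reacher) has pantry→lab.
pantry enters the attractor at level 5, so Reacher can force the target in 5 moves from there.

5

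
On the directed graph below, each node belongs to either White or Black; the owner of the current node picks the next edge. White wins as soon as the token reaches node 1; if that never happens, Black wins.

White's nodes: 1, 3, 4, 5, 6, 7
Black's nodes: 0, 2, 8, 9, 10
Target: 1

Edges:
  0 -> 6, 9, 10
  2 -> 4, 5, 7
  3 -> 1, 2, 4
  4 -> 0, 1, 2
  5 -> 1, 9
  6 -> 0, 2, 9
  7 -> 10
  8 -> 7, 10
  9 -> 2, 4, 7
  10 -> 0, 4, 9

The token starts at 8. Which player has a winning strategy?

Black

A0 = {1}
A1: add {3, 4, 5} — 3 (White) has 3→1; 4 (White) has 4→1; 5 (White) has 5→1.
A2 = A1; e.g. 0 (Black) can still go to 6. Fixed point.
8 never enters the attractor, so Black can avoid the target forever.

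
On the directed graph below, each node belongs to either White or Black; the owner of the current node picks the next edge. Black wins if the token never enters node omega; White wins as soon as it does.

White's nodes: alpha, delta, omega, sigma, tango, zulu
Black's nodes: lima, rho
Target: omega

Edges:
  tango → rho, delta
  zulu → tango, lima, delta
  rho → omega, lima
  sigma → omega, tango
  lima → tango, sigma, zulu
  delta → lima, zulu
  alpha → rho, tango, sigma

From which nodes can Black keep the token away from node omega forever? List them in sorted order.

A0 = {omega}
A1: add {sigma} — sigma (White) has sigma→omega.
A2: add {alpha} — alpha (White) has alpha→sigma.
A3 = A2; e.g. rho (Black) can still go to lima. Fixed point.
White's attractor = {alpha, omega, sigma}; Black avoids the target exactly from the complement.

delta, lima, rho, tango, zulu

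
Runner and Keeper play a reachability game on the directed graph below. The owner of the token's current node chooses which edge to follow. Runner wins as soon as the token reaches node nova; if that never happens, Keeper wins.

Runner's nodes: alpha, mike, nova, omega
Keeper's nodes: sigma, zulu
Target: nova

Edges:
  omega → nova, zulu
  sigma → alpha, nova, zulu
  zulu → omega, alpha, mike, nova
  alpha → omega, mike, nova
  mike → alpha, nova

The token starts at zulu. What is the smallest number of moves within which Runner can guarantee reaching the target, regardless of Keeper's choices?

2

A0 = {nova}
A1: add {alpha, mike, omega} — omega (Runner) has omega→nova; alpha (Runner) has alpha→nova; mike (Runner) has mike→nova.
A2: add {zulu} — zulu (Keeper): all of {omega, alpha, mike, nova} already in.
zulu enters the attractor at level 2, so Runner can force the target in 2 moves from there.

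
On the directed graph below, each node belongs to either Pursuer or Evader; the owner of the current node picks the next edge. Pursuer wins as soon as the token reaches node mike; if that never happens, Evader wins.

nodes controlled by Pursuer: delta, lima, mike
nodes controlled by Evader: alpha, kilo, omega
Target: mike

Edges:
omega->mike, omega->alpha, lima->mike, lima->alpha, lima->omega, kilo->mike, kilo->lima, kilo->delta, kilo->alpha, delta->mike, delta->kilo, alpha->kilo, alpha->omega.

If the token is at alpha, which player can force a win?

Evader

A0 = {mike}
A1: add {delta, lima} — lima (Pursuer) has lima→mike; delta (Pursuer) has delta→mike.
A2 = A1; e.g. alpha (Evader) can still go to kilo. Fixed point.
alpha never enters the attractor, so Evader can avoid the target forever.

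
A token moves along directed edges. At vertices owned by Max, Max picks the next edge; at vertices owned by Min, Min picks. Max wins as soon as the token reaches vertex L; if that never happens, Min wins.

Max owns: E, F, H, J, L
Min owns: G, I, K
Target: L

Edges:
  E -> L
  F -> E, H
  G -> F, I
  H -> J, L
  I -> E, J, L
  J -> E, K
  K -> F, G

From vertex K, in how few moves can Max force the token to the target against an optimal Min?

5

A0 = {L}
A1: add {E, H} — E (Max) has E→L; H (Max) has H→L.
A2: add {F, J} — F (Max) has F→E; J (Max) has J→E.
A3: add {I} — I (Min): all of {E, J, L} already in.
A4: add {G} — G (Min): all of {F, I} already in.
A5: add {K} — K (Min): all of {F, G} already in.
A5 = all vertices. Fixed point.
K enters the attractor at level 5, so Max can force the target in 5 moves from there.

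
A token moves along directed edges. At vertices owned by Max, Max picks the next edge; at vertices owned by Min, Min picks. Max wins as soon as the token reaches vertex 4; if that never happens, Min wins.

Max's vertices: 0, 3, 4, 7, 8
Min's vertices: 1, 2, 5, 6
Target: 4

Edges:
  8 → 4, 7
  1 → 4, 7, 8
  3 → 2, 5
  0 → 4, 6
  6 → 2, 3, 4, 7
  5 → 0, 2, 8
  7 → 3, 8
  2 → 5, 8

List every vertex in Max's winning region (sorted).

A0 = {4}
A1: add {0, 8} — 0 (Max) has 0→4; 8 (Max) has 8→4.
A2: add {7} — 7 (Max) has 7→8.
A3: add {1} — 1 (Min): all of {4, 7, 8} already in.
A4 = A3; e.g. 2 (Min) can still go to 5. Fixed point.
Max's winning region = {0, 1, 4, 7, 8}.

0, 1, 4, 7, 8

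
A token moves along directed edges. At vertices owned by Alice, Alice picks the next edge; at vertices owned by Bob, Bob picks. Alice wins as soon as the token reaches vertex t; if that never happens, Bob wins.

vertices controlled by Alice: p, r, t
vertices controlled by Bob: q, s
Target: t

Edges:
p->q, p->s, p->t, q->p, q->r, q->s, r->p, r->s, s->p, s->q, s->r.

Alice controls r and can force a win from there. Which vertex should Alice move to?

A0 = {t}
A1: add {p} — p (Alice) has p→t.
A2: add {r} — r (Alice) has r→p.
A3 = A2; e.g. q (Bob) can still go to s. Fixed point.
From r, successor p is in the attractor (rank 1); the other successor s is not.

p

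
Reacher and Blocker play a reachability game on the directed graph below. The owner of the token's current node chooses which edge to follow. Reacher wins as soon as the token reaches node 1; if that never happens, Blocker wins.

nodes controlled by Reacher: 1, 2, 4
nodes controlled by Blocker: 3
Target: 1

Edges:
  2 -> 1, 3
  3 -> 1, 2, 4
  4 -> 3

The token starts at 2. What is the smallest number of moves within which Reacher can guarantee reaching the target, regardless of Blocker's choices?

A0 = {1}
A1: add {2} — 2 (Reacher) has 2→1.
A2 = A1; e.g. 3 (Blocker) can still go to 4. Fixed point.
2 enters the attractor at level 1, so Reacher can force the target in 1 move from there.

1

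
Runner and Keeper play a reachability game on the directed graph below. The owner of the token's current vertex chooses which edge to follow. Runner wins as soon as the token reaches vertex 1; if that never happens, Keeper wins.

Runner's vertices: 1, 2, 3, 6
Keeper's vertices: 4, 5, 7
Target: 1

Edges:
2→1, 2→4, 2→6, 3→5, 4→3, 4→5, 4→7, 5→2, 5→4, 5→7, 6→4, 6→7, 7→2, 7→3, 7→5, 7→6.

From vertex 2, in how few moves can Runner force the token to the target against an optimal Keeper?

1

A0 = {1}
A1: add {2} — 2 (Runner) has 2→1.
A2 = A1; e.g. 3 (Runner) has no edge into A1. Fixed point.
2 enters the attractor at level 1, so Runner can force the target in 1 move from there.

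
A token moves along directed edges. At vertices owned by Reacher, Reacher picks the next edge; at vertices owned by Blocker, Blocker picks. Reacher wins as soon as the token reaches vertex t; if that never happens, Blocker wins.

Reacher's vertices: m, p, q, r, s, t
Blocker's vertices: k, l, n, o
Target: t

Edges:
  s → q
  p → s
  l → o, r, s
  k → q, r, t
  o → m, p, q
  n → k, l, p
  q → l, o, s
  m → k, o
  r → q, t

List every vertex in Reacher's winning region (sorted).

A0 = {t}
A1: add {r} — r (Reacher) has r→t.
A2 = A1; e.g. k (Blocker) can still go to q. Fixed point.
Reacher's winning region = {r, t}.

r, t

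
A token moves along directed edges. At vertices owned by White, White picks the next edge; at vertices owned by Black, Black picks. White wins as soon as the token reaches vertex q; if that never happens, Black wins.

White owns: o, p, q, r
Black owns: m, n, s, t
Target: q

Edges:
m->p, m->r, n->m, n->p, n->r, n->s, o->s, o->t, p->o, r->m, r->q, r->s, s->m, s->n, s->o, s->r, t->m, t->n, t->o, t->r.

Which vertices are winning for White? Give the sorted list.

A0 = {q}
A1: add {r} — r (White) has r→q.
A2 = A1; e.g. m (Black) can still go to p. Fixed point.
White's winning region = {q, r}.

q, r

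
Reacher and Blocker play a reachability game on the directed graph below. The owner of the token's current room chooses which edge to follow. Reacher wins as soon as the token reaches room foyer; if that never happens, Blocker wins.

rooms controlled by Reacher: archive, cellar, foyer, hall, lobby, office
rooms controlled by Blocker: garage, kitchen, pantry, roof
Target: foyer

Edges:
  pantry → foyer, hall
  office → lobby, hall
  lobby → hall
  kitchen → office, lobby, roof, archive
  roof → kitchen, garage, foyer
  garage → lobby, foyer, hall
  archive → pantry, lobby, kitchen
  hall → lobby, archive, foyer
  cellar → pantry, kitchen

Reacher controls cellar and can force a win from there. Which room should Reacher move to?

pantry

A0 = {foyer}
A1: add {hall} — hall (Reacher) has hall→foyer.
A2: add {lobby, office, pantry} — pantry (Blocker): all of {foyer, hall} already in; office (Reacher) has office→hall; lobby (Reacher) has lobby→hall.
A3: add {archive, cellar, garage} — garage (Blocker): all of {lobby, foyer, hall} already in; archive (Reacher) has archive→pantry; cellar (Reacher) has cellar→pantry.
A4 = A3; e.g. kitchen (Blocker) can still go to roof. Fixed point.
From cellar, successor pantry is in the attractor (rank 2); the other successor kitchen is not.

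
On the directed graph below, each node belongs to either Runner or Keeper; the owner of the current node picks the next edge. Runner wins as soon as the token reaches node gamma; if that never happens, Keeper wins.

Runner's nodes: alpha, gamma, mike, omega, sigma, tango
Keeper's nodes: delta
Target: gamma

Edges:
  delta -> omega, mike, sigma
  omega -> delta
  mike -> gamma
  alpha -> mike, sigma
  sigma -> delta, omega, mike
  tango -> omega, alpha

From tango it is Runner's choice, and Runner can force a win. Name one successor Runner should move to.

alpha

A0 = {gamma}
A1: add {mike} — mike (Runner) has mike→gamma.
A2: add {alpha, sigma} — alpha (Runner) has alpha→mike; sigma (Runner) has sigma→mike.
A3: add {tango} — tango (Runner) has tango→alpha.
A4 = A3; e.g. delta (Keeper) can still go to omega. Fixed point.
From tango, successor alpha is in the attractor (rank 2); the other successor omega is not.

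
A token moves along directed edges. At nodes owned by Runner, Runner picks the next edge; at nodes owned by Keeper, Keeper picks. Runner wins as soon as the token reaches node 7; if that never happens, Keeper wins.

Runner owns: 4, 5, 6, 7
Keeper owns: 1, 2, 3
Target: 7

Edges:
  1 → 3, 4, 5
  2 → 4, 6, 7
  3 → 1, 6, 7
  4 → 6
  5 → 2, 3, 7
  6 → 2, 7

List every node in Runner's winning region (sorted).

2, 4, 5, 6, 7

A0 = {7}
A1: add {5, 6} — 5 (Runner) has 5→7; 6 (Runner) has 6→7.
A2: add {4} — 4 (Runner) has 4→6.
A3: add {2} — 2 (Keeper): all of {4, 6, 7} already in.
A4 = A3; e.g. 1 (Keeper) can still go to 3. Fixed point.
Runner's winning region = {2, 4, 5, 6, 7}.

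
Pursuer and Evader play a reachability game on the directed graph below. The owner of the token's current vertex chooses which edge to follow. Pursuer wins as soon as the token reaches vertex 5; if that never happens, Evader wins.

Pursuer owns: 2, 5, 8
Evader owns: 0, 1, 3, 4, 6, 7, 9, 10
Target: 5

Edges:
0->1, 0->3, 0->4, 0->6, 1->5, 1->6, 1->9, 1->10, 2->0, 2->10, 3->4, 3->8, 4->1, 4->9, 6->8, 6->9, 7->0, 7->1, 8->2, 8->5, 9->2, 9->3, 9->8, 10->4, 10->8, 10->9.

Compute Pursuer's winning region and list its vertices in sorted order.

A0 = {5}
A1: add {8} — 8 (Pursuer) has 8→5.
A2 = A1; e.g. 0 (Evader) can still go to 1. Fixed point.
Pursuer's winning region = {5, 8}.

5, 8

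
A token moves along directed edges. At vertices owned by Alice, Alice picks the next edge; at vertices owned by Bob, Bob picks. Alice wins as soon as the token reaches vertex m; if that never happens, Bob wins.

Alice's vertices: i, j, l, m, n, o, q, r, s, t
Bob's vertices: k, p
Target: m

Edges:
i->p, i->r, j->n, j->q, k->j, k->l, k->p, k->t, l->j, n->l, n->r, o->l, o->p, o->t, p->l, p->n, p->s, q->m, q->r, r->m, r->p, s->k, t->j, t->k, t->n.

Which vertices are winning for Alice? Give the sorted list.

i, j, l, m, n, o, q, r, t

A0 = {m}
A1: add {q, r} — q (Alice) has q→m; r (Alice) has r→m.
A2: add {i, j, n} — i (Alice) has i→r; j (Alice) has j→q; n (Alice) has n→r.
A3: add {l, t} — l (Alice) has l→j; t (Alice) has t→j.
A4: add {o} — o (Alice) has o→l.
A5 = A4; e.g. k (Bob) can still go to p. Fixed point.
Alice's winning region = {i, j, l, m, n, o, q, r, t}.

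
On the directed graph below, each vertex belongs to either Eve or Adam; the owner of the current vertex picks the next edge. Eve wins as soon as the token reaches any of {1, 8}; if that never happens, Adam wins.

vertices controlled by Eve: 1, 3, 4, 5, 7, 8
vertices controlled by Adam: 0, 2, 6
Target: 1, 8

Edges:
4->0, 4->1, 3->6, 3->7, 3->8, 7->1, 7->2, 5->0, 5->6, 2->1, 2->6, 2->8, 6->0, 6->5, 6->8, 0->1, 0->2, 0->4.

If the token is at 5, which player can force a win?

A0 = {1, 8}
A1: add {3, 4, 7} — 3 (Eve) has 3→8; 4 (Eve) has 4→1; 7 (Eve) has 7→1.
A2 = A1; e.g. 0 (Adam) can still go to 2. Fixed point.
5 never enters the attractor, so Adam can avoid the target forever.

Adam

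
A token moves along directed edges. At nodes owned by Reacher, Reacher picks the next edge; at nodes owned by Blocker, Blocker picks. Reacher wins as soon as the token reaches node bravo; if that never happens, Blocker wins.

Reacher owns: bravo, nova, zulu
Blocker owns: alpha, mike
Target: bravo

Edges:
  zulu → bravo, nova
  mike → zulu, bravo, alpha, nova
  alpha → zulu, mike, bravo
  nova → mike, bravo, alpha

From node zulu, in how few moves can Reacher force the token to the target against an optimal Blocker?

1

A0 = {bravo}
A1: add {nova, zulu} — zulu (Reacher) has zulu→bravo; nova (Reacher) has nova→bravo.
A2 = A1; e.g. mike (Blocker) can still go to alpha. Fixed point.
zulu enters the attractor at level 1, so Reacher can force the target in 1 move from there.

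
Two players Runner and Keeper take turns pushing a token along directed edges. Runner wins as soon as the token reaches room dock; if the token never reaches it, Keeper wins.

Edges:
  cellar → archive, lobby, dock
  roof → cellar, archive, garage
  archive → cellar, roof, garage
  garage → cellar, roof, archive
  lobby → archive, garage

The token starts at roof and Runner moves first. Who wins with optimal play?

Keeper

Track states (vertex, player-to-move).
A0 = {(dock,Runner), (dock,Keeper)}
A1: add {(cellar,Runner)}.
A2 = A1; e.g. (cellar,Keeper) stays out. (roof,Runner) never enters ⇒ Keeper avoids the target.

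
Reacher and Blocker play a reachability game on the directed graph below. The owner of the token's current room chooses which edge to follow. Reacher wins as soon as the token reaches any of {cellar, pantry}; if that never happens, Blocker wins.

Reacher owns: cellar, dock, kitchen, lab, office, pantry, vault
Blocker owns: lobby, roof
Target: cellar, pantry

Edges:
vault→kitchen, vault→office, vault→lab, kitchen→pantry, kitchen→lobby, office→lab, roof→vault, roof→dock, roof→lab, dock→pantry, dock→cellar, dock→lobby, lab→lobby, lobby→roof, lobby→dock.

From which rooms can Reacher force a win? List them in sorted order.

cellar, dock, kitchen, pantry, vault

A0 = {cellar, pantry}
A1: add {dock, kitchen} — kitchen (Reacher) has kitchen→pantry; dock (Reacher) has dock→pantry.
A2: add {vault} — vault (Reacher) has vault→kitchen.
A3 = A2; e.g. office (Reacher) has no edge into A2. Fixed point.
Reacher's winning region = {cellar, dock, kitchen, pantry, vault}.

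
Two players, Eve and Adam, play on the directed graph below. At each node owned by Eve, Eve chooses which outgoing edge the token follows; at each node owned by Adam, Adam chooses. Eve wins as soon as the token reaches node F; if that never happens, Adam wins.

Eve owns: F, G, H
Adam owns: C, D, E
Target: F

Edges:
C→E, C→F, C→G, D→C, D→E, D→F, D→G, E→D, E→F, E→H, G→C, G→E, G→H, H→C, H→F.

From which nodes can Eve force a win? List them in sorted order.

F, G, H

A0 = {F}
A1: add {H} — H (Eve) has H→F.
A2: add {G} — G (Eve) has G→H.
A3 = A2; e.g. C (Adam) can still go to E. Fixed point.
Eve's winning region = {F, G, H}.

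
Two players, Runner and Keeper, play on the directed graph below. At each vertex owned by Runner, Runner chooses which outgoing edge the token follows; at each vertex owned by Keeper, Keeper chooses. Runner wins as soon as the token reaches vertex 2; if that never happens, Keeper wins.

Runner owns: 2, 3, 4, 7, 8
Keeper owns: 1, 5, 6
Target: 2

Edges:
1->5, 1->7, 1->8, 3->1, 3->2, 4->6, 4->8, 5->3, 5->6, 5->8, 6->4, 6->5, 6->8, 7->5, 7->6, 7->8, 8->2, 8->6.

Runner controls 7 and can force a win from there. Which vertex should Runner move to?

8

A0 = {2}
A1: add {3, 8} — 3 (Runner) has 3→2; 8 (Runner) has 8→2.
A2: add {4, 7} — 4 (Runner) has 4→8; 7 (Runner) has 7→8.
A3 = A2; e.g. 1 (Keeper) can still go to 5. Fixed point.
From 7, successor 8 is in the attractor (rank 1); the other successors 5, 6 are not.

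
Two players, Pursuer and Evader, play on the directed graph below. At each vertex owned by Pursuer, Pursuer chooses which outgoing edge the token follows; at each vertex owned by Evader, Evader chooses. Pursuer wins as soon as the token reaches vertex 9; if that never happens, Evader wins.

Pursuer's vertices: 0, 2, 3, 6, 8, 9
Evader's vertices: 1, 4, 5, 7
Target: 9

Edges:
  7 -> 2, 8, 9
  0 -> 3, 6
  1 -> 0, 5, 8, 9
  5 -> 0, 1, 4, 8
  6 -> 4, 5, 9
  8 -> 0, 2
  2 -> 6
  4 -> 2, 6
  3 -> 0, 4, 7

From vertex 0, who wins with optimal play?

A0 = {9}
A1: add {6} — 6 (Pursuer) has 6→9.
A2: add {0, 2} — 0 (Pursuer) has 0→6; 2 (Pursuer) has 2→6.
0 ∈ A2, so Pursuer can force the target.

Pursuer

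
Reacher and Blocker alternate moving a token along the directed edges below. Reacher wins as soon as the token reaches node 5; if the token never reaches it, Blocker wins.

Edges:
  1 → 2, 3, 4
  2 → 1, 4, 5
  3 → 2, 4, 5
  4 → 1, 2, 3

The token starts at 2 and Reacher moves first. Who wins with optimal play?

Track states (vertex, player-to-move).
A0 = {(5,Reacher), (5,Blocker)}
A1: add {(2,Reacher), (3,Reacher)}.
(2,Reacher) ∈ A1 ⇒ Reacher forces the target.

Reacher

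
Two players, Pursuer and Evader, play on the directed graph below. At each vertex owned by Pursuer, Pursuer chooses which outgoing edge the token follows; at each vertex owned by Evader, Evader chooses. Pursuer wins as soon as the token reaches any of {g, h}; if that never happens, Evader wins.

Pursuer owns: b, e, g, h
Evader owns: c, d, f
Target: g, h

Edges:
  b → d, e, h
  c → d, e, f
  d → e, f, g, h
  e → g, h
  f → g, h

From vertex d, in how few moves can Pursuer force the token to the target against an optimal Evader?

A0 = {g, h}
A1: add {b, e, f} — b (Pursuer) has b→h; e (Pursuer) has e→g; f (Evader): all of {g, h} already in.
A2: add {d} — d (Evader): all of {e, f, g, h} already in.
d enters the attractor at level 2, so Pursuer can force the target in 2 moves from there.

2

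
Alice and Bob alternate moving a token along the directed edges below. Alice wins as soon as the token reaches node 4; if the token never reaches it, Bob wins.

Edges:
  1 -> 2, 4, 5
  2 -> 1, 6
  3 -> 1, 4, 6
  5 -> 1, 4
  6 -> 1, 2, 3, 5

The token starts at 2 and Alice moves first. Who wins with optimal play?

Bob

Track states (vertex, player-to-move).
A0 = {(4,Alice), (4,Bob)}
A1: add {(1,Alice), (3,Alice), (5,Alice)}.
A2: add {(5,Bob)}.
A3: add {(6,Alice)}.
A4: add {(2,Bob), (3,Bob)}.
A5 = A4; e.g. (1,Bob) stays out. (2,Alice) never enters ⇒ Bob avoids the target.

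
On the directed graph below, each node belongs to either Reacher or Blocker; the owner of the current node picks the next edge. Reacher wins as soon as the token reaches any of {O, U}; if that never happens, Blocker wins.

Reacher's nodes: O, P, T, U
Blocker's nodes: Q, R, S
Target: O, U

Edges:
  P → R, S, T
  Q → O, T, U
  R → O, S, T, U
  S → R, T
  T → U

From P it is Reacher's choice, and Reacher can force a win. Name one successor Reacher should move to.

T

A0 = {O, U}
A1: add {T} — T (Reacher) has T→U.
A2: add {P, Q} — P (Reacher) has P→T; Q (Blocker): all of {O, T, U} already in.
A3 = A2; e.g. R (Blocker) can still go to S. Fixed point.
From P, successor T is in the attractor (rank 1); the other successors R, S are not.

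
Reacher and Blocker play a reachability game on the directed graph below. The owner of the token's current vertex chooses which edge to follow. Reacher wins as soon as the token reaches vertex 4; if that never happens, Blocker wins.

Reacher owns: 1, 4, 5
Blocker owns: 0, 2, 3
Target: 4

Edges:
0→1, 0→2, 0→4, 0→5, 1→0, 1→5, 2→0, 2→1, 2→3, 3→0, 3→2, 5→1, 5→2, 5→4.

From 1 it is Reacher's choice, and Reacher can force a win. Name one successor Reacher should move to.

A0 = {4}
A1: add {5} — 5 (Reacher) has 5→4.
A2: add {1} — 1 (Reacher) has 1→5.
A3 = A2; e.g. 0 (Blocker) can still go to 2. Fixed point.
From 1, successor 5 is in the attractor (rank 1); the other successor 0 is not.

5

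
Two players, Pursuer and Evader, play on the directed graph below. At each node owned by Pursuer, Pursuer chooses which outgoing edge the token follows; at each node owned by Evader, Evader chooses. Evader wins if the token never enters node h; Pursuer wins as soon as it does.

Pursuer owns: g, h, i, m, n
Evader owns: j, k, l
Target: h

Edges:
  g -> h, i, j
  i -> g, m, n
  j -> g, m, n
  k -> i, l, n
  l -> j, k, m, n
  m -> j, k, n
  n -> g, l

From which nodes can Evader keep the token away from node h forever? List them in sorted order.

k, l

A0 = {h}
A1: add {g} — g (Pursuer) has g→h.
A2: add {i, n} — i (Pursuer) has i→g; n (Pursuer) has n→g.
A3: add {m} — m (Pursuer) has m→n.
A4: add {j} — j (Evader): all of {g, m, n} already in.
A5 = A4; e.g. k (Evader) can still go to l. Fixed point.
Pursuer's attractor = {g, h, i, j, m, n}; Evader avoids the target exactly from the complement.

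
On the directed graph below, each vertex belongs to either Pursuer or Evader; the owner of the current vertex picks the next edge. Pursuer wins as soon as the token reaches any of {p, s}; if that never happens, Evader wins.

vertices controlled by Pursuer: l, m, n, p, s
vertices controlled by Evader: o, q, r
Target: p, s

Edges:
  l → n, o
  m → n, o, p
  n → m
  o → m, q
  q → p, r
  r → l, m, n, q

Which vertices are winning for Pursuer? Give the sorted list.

A0 = {p, s}
A1: add {m} — m (Pursuer) has m→p.
A2: add {n} — n (Pursuer) has n→m.
A3: add {l} — l (Pursuer) has l→n.
A4 = A3; e.g. o (Evader) can still go to q. Fixed point.
Pursuer's winning region = {l, m, n, p, s}.

l, m, n, p, s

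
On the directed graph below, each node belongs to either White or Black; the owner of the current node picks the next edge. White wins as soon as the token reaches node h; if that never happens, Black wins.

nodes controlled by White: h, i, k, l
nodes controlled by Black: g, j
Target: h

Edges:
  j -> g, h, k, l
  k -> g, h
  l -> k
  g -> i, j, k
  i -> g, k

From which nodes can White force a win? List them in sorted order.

h, i, k, l

A0 = {h}
A1: add {k} — k (White) has k→h.
A2: add {i, l} — i (White) has i→k; l (White) has l→k.
A3 = A2; e.g. g (Black) can still go to j. Fixed point.
White's winning region = {h, i, k, l}.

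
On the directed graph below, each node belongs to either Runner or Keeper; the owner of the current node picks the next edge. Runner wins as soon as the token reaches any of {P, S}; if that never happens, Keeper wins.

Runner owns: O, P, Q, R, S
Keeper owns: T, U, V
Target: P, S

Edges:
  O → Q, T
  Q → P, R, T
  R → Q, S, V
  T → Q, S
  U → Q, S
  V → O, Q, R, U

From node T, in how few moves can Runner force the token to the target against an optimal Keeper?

A0 = {P, S}
A1: add {Q, R} — Q (Runner) has Q→P; R (Runner) has R→S.
A2: add {O, T, U} — O (Runner) has O→Q; T (Keeper): all of {Q, S} already in; U (Keeper): all of {Q, S} already in.
T enters the attractor at level 2, so Runner can force the target in 2 moves from there.

2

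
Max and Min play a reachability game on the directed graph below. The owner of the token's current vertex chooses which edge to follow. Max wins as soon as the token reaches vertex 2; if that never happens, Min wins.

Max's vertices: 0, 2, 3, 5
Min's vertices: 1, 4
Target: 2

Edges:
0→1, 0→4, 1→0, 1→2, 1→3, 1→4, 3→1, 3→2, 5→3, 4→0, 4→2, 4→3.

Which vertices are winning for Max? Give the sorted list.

2, 3, 5

A0 = {2}
A1: add {3} — 3 (Max) has 3→2.
A2: add {5} — 5 (Max) has 5→3.
A3 = A2; e.g. 0 (Max) has no edge into A2. Fixed point.
Max's winning region = {2, 3, 5}.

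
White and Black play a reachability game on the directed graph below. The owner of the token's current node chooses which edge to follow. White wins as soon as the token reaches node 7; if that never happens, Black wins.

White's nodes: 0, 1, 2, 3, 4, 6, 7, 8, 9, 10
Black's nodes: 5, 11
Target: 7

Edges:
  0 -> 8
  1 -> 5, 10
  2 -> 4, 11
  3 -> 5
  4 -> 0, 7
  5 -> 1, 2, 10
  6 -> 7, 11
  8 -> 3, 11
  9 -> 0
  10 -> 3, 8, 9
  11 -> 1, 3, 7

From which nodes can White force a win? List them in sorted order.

2, 4, 6, 7

A0 = {7}
A1: add {4, 6} — 4 (White) has 4→7; 6 (White) has 6→7.
A2: add {2} — 2 (White) has 2→4.
A3 = A2; e.g. 0 (White) has no edge into A2. Fixed point.
White's winning region = {2, 4, 6, 7}.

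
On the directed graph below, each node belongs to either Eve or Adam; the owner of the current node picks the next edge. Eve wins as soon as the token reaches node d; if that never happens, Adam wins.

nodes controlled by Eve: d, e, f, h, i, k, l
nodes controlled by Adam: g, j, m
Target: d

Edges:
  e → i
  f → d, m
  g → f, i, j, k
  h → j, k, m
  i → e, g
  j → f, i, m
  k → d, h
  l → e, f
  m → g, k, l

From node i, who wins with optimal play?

A0 = {d}
A1: add {f, k} — f (Eve) has f→d; k (Eve) has k→d.
A2: add {h, l} — h (Eve) has h→k; l (Eve) has l→f.
A3 = A2; e.g. e (Eve) has no edge into A2. Fixed point.
i never enters the attractor, so Adam can avoid the target forever.

Adam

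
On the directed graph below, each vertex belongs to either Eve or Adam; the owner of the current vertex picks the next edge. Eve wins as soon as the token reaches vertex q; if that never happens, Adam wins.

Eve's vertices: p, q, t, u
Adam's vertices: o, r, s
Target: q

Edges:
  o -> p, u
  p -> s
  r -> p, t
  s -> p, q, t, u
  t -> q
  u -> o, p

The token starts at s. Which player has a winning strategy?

A0 = {q}
A1: add {t} — t (Eve) has t→q.
A2 = A1; e.g. o (Adam) can still go to p. Fixed point.
s never enters the attractor, so Adam can avoid the target forever.

Adam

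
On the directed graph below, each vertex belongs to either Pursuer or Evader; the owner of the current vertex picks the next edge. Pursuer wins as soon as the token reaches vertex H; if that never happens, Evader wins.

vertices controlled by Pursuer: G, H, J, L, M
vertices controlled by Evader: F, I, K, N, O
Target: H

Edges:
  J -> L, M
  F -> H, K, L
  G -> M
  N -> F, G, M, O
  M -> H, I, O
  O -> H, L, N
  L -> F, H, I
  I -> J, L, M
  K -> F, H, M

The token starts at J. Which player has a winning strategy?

Pursuer

A0 = {H}
A1: add {L, M} — L (Pursuer) has L→H; M (Pursuer) has M→H.
A2: add {G, J} — G (Pursuer) has G→M; J (Pursuer) has J→L.
J ∈ A2, so Pursuer can force the target.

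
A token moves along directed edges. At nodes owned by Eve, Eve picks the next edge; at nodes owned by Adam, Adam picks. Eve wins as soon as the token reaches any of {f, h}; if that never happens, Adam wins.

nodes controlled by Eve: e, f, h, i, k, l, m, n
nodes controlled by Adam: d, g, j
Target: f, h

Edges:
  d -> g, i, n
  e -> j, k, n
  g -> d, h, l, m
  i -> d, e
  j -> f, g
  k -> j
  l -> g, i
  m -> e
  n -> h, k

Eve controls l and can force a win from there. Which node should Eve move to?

i

A0 = {f, h}
A1: add {n} — n (Eve) has n→h.
A2: add {e} — e (Eve) has e→n.
A3: add {i, m} — i (Eve) has i→e; m (Eve) has m→e.
A4: add {l} — l (Eve) has l→i.
A5 = A4; e.g. d (Adam) can still go to g. Fixed point.
From l, successor i is in the attractor (rank 3); the other successor g is not.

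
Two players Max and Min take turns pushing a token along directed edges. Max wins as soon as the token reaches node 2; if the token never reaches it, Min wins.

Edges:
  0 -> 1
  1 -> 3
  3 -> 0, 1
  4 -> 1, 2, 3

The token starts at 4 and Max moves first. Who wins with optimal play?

Track states (vertex, player-to-move).
A0 = {(2,Max), (2,Min)}
A1: add {(4,Max)}.
(4,Max) ∈ A1 ⇒ Max forces the target.

Max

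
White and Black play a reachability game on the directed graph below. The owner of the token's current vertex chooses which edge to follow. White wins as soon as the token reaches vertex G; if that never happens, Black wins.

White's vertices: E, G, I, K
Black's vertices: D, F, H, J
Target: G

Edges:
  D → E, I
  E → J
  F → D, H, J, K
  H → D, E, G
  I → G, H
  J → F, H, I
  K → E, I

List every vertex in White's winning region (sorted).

A0 = {G}
A1: add {I} — I (White) has I→G.
A2: add {K} — K (White) has K→I.
A3 = A2; e.g. D (Black) can still go to E. Fixed point.
White's winning region = {G, I, K}.

G, I, K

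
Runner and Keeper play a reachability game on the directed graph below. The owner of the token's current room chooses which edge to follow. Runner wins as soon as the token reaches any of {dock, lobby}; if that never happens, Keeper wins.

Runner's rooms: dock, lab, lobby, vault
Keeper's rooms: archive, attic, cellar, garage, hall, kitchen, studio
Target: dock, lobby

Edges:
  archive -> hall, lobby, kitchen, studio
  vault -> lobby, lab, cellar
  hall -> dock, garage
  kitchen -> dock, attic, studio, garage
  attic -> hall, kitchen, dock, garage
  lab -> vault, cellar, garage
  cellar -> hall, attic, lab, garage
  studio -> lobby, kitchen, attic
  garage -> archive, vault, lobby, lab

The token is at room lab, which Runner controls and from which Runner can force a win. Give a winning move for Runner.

vault

A0 = {dock, lobby}
A1: add {vault} — vault (Runner) has vault→lobby.
A2: add {lab} — lab (Runner) has lab→vault.
A3 = A2; e.g. archive (Keeper) can still go to hall. Fixed point.
From lab, successor vault is in the attractor (rank 1); the other successors cellar, garage are not.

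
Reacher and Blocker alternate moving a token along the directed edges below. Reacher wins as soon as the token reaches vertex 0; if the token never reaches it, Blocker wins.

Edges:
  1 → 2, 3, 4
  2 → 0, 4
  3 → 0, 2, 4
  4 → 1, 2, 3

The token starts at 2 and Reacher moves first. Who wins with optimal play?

Track states (vertex, player-to-move).
A0 = {(0,Reacher), (0,Blocker)}
A1: add {(2,Reacher), (3,Reacher)}.
(2,Reacher) ∈ A1 ⇒ Reacher forces the target.

Reacher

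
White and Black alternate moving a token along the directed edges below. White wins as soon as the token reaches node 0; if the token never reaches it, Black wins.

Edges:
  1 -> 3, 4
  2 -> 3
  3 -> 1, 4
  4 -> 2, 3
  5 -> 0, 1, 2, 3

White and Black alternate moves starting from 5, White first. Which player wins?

White

Track states (vertex, player-to-move).
A0 = {(0,White), (0,Black)}
A1: add {(5,White)}.
(5,White) ∈ A1 ⇒ White forces the target.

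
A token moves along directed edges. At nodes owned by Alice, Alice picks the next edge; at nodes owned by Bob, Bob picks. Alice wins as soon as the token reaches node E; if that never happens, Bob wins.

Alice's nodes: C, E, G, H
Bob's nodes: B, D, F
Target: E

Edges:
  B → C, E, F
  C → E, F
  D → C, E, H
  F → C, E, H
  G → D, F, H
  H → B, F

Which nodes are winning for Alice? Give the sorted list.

A0 = {E}
A1: add {C} — C (Alice) has C→E.
A2 = A1; e.g. B (Bob) can still go to F. Fixed point.
Alice's winning region = {C, E}.

C, E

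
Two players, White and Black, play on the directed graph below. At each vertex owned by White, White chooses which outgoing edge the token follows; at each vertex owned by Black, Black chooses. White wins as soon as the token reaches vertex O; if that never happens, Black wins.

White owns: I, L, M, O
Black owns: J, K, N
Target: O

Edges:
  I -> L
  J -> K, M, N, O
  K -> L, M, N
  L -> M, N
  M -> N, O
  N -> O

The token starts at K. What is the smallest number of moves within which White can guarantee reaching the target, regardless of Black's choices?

3

A0 = {O}
A1: add {M, N} — M (White) has M→O; N (Black): all of {O} already in.
A2: add {L} — L (White) has L→M.
A3: add {I, K} — I (White) has I→L; K (Black): all of {L, M, N} already in.
K enters the attractor at level 3, so White can force the target in 3 moves from there.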